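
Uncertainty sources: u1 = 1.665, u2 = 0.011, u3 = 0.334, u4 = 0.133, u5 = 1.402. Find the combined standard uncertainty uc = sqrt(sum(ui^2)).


uc = sqrt(1.665^2 + 0.011^2 + 0.334^2 + 0.133^2 + 1.402^2)
uc = sqrt(4.867195)
uc = 2.2062

2.2062


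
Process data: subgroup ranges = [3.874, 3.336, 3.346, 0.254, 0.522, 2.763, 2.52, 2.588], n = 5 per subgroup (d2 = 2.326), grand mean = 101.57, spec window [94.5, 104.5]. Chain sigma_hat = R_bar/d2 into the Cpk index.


R_bar = (3.874 + 3.336 + 3.346 + 0.254 + 0.522 + 2.763 + 2.52 + 2.588) / 8 = 2.400375
sigma = R_bar / d2 = 2.400375 / 2.326 = 1.0319755
Cp = (USL - LSL)/(6*sigma) = (104.5 - 94.5)/(6*1.0319755) = 1.6150
Cpu = (104.5 - 101.57)/(3*1.0319755) = 0.9464
Cpl = (101.57 - 94.5)/(3*1.0319755) = 2.2836
Cpk = min(Cpu, Cpl) = 0.9464

0.9464


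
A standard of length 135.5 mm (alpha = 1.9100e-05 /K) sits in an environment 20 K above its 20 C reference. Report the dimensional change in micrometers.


dL = L * alpha * dT
= 135.5 * 1.9100e-05 * 20
= 0.0517610 mm
dL_um = 0.0517610 * 1000 = 51.7610 um

51.7610


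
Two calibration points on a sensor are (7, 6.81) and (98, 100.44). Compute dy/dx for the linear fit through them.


slope = (y2 - y1) / (x2 - x1)
= (100.44 - 6.81) / (98 - 7)
= 93.6300 / 91
= 1.0289

1.0289


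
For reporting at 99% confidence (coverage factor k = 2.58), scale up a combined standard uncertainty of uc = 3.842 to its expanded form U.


U = k * uc
U = 2.58 * 3.842
U = 9.9124

9.9124


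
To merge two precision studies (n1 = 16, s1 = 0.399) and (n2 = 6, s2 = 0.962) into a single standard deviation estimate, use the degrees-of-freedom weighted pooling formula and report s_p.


s_p = sqrt(((n1-1)*s1^2 + (n2-1)*s2^2) / (n1+n2-2))
numerator = (16-1)*0.399^2 + (6-1)*0.962^2 = 2.388015 + 4.62722 = 7.015235
denominator = 16 + 6 - 2 = 20
s_p^2 = 7.015235 / 20 = 0.35076175
s_p = sqrt(0.35076175) = 0.5923

0.5923


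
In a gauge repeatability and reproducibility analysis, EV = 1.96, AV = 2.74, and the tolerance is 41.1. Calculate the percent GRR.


GRR = sqrt(EV^2 + AV^2) = sqrt(1.96^2 + 2.74^2) = 3.3688574
%GRR = GRR / tol * 100 = 3.3688574 / 41.1 * 100
%GRR = 8.1967

8.1967


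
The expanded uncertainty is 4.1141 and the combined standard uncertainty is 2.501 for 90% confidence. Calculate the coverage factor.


k = U / uc
k = 4.1141 / 2.501
k = 1.645

1.645


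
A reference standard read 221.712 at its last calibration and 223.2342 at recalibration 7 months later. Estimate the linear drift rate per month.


rate = (v2 - v1) / months
= (223.2342 - 221.712) / 7
= 1.5222 / 7
= 0.2175

0.2175


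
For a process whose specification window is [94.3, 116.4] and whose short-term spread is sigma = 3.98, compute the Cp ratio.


Cp = (USL - LSL) / (6 * sigma)
= (116.4 - 94.3) / (6 * 3.98)
= 22.1000 / 23.8800
= 0.9255

0.9255


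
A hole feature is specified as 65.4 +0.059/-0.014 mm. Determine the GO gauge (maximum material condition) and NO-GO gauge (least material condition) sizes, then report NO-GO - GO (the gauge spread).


GO = nominal - lower_tol (smallest hole = maximum material condition)
GO = 65.4 - 0.014 = 65.386
NO-GO = nominal + upper_tol (largest hole = least material condition)
NO-GO = 65.4 + 0.059 = 65.459
spread = NO-GO - GO = 65.459 - 65.386 = 0.0730

0.0730


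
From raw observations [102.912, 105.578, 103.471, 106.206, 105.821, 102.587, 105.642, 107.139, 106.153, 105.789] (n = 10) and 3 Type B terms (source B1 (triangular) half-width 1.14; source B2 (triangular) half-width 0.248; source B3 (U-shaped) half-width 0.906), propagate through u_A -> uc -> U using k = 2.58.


mean = (102.912 + 105.578 + 103.471 + 106.206 + 105.821 + 102.587 + 105.642 + 107.139 + 106.153 + 105.789) / 10 = 105.1298
s = sqrt(sum((x - mean)^2)/(n-1)) = 1.5546936
u_A = s / sqrt(n) = 1.5546936 / sqrt(10) = 0.49163728
u_B1 = 1.14 / sqrt(6) = 0.46540305
u_B2 = 0.248 / sqrt(6) = 0.10124558
u_B3 = 0.906 / sqrt(2) = 0.64063874
uc = sqrt(0.49163728^2 + 0.46540305^2 + 0.10124558^2 + 0.64063874^2) = 0.93753713
U = k * uc = 2.58 * 0.93753713
U = 2.4188

2.4188


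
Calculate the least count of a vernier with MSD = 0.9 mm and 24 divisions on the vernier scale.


LC = MSD / n_div
= 0.9 / 24
= 0.0375

0.0375


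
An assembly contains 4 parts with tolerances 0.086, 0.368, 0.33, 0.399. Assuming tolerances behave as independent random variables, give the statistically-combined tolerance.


RSS = sqrt(0.086^2 + 0.368^2 + 0.33^2 + 0.399^2)
= sqrt(0.410921)
= 0.6410

0.6410


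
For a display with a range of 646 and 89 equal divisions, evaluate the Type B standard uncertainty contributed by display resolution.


resolution = range / divisions
resolution = 646 / 89 = 7.258427
u_res = resolution / (2*sqrt(3))
u_res = 7.258427 / 3.4641016
u_res = 2.0953

2.0953


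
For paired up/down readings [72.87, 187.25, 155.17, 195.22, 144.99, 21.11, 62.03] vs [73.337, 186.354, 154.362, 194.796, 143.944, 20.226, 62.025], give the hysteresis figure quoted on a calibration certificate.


|72.87 - 73.337| = 0.4670
|187.25 - 186.354| = 0.8960
|155.17 - 154.362| = 0.8080
|195.22 - 194.796| = 0.4240
|144.99 - 143.944| = 1.0460
|21.11 - 20.226| = 0.8840
|62.03 - 62.025| = 0.0050
hysteresis = max(diffs) = 1.0460

1.0460


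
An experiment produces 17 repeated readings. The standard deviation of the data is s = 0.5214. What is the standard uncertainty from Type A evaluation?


u_A = s / sqrt(n)
u_A = 0.5214 / sqrt(17)
u_A = 0.5214 / 4.1231056
u_A = 0.1265

0.1265


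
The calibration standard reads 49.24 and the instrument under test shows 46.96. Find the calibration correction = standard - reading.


Correction = standard - reading
= 49.24 - 46.96
= 2.2800

2.2800


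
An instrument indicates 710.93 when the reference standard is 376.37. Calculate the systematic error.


Systematic error = measured - true
= 710.93 - 376.37
= 334.5600

334.5600


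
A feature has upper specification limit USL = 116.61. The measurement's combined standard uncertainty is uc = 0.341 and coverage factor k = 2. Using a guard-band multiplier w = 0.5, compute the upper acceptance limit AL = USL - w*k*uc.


U = k * uc = 2 * 0.341 = 0.682
guard band g = w * U = 0.5 * 0.682 = 0.341
AL = USL - g = 116.61 - 0.341
AL = 116.2690

116.2690


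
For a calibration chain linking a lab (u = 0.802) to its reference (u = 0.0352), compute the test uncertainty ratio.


TUR = u_lab / u_ref
= 0.802 / 0.0352
= 22.7841

22.7841


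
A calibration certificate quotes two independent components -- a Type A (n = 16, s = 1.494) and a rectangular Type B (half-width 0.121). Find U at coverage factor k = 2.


u_A = s / sqrt(n) = 1.494 / sqrt(16) = 0.3735
u_B = half_width / sqrt(3) = 0.121 / sqrt(3) = 0.069859383
uc = sqrt(u_A^2 + u_B^2) = sqrt(0.3735^2 + 0.069859383^2) = 0.37997708
U = k * uc = 2 * 0.37997708
U = 0.7600

0.7600


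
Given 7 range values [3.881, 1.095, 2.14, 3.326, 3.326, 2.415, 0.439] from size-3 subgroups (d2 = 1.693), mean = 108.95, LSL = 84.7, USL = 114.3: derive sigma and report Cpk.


R_bar = (3.881 + 1.095 + 2.14 + 3.326 + 3.326 + 2.415 + 0.439) / 7 = 2.3745714
sigma = R_bar / d2 = 2.3745714 / 1.693 = 1.402582
Cp = (USL - LSL)/(6*sigma) = (114.3 - 84.7)/(6*1.402582) = 3.5173
Cpu = (114.3 - 108.95)/(3*1.402582) = 1.2715
Cpl = (108.95 - 84.7)/(3*1.402582) = 5.7632
Cpk = min(Cpu, Cpl) = 1.2715

1.2715


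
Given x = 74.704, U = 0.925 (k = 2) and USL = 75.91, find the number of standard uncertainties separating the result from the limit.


u = U / k = 0.925 / 2 = 0.4625
margin = |USL - x| = |75.91 - 74.704| = 1.206
z = margin / u = 1.206 / 0.4625
z = 2.6076

2.6076


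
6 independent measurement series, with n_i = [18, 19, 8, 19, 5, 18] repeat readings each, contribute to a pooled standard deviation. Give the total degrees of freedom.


nu = sum_i (n_i - 1)
nu = ((18 - 1) + (19 - 1) + (8 - 1) + (19 - 1) + (5 - 1) + (18 - 1))
nu = 17 + 18 + 7 + 18 + 4 + 17
nu = 81

81


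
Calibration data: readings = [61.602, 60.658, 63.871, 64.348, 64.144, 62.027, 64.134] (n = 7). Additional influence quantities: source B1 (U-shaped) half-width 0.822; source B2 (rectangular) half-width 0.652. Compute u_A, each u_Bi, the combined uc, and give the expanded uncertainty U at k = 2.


mean = (61.602 + 60.658 + 63.871 + 64.348 + 64.144 + 62.027 + 64.134) / 7 = 62.96914286
s = sqrt(sum((x - mean)^2)/(n-1)) = 1.5027679
u_A = s / sqrt(n) = 1.5027679 / sqrt(7) = 0.56799288
u_B1 = 0.822 / sqrt(2) = 0.58124177
u_B2 = 0.652 / sqrt(3) = 0.37643238
uc = sqrt(0.56799288^2 + 0.58124177^2 + 0.37643238^2) = 0.89563343
U = k * uc = 2 * 0.89563343
U = 1.7913

1.7913


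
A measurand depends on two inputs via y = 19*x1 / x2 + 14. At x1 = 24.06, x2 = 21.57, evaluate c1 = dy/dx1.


y = 19*x1 / x2 + 14
dy/dx1 = 19/x2
Evaluate at x2 = 21.57: c1 = 19 / 21.57
c1 = 0.8809

0.8809


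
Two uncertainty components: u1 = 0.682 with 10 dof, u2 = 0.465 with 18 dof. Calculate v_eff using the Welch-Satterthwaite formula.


uc = sqrt(u1^2 + u2^2) = sqrt(0.682^2 + 0.465^2) = 0.82543867
v_eff = uc^4 / (u1^4/v1 + u2^4/v2)
= 0.82543867^4 / (0.682^4/10 + 0.465^4/18)
= 0.46423646 / 0.024231436
v_eff = 19.1584

19.1584


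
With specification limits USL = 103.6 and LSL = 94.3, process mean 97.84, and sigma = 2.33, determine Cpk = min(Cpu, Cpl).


Cpu = (USL - mean) / (3*sigma) = (103.6 - 97.84) / (3*2.33) = 0.8240
Cpl = (mean - LSL) / (3*sigma) = (97.84 - 94.3) / (3*2.33) = 0.5064
Cpk = min(Cpu, Cpl) = 0.5064

0.5064


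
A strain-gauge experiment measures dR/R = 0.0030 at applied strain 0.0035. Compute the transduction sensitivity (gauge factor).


GF = (dR/R) / epsilon
= 0.0030 / 0.0035
= 0.8571

0.8571


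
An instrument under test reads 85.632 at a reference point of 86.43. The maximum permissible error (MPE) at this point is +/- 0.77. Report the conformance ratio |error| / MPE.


e = indication - reference = 85.632 - 86.43 = -0.7980
|e| = 0.7980
ratio = |e| / MPE = 0.7980 / 0.77
ratio = 1.0364

1.0364


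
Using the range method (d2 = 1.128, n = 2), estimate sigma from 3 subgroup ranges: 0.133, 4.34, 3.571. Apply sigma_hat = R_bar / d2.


R_bar = (0.133 + 4.34 + 3.571) / 3
R_bar = 8.044 / 3 = 2.6813333
sigma_hat = R_bar / d2 = 2.6813333 / 1.128 = 2.3771

2.3771


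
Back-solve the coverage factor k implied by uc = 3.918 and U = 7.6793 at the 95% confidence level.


k = U / uc
k = 7.6793 / 3.918
k = 1.96

1.96


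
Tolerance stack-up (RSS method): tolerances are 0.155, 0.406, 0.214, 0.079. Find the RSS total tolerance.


RSS = sqrt(0.155^2 + 0.406^2 + 0.214^2 + 0.079^2)
= sqrt(0.240898)
= 0.4908

0.4908


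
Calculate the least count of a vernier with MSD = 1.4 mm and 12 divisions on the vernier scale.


LC = MSD / n_div
= 1.4 / 12
= 0.1167

0.1167


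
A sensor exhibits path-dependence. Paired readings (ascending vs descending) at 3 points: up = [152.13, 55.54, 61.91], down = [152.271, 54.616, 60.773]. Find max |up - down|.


|152.13 - 152.271| = 0.1410
|55.54 - 54.616| = 0.9240
|61.91 - 60.773| = 1.1370
hysteresis = max(diffs) = 1.1370

1.1370


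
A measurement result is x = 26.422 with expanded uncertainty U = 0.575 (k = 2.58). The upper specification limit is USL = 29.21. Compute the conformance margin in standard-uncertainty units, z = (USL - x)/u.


u = U / k = 0.575 / 2.58 = 0.22286822
margin = |USL - x| = |29.21 - 26.422| = 2.788
z = margin / u = 2.788 / 0.22286822
z = 12.5096

12.5096


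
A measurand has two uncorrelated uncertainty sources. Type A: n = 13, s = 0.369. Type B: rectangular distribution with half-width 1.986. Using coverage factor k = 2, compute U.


u_A = s / sqrt(n) = 0.369 / sqrt(13) = 0.10234219
u_B = half_width / sqrt(3) = 1.986 / sqrt(3) = 1.1466176
uc = sqrt(u_A^2 + u_B^2) = sqrt(0.10234219^2 + 1.1466176^2) = 1.1511759
U = k * uc = 2 * 1.1511759
U = 2.3024

2.3024


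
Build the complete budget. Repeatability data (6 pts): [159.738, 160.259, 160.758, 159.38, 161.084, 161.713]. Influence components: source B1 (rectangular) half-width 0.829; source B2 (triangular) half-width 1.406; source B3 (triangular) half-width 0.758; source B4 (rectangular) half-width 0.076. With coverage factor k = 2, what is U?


mean = (159.738 + 160.259 + 160.758 + 159.38 + 161.084 + 161.713) / 6 = 160.4886667
s = sqrt(sum((x - mean)^2)/(n-1)) = 0.86848642
u_A = s / sqrt(n) = 0.86848642 / sqrt(6) = 0.3545581
u_B1 = 0.829 / sqrt(3) = 0.47862337
u_B2 = 1.406 / sqrt(6) = 0.5739971
u_B3 = 0.758 / sqrt(6) = 0.3094522
u_B4 = 0.076 / sqrt(3) = 0.04387862
uc = sqrt(0.3545581^2 + 0.47862337^2 + 0.5739971^2 + 0.3094522^2 + 0.04387862^2) = 0.88427962
U = k * uc = 2 * 0.88427962
U = 1.7686

1.7686


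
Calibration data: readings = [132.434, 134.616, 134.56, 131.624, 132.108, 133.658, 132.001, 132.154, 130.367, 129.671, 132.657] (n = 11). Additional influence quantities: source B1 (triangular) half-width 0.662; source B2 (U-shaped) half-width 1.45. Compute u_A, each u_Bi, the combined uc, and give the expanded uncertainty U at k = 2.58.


mean = (132.434 + 134.616 + 134.56 + 131.624 + 132.108 + 133.658 + 132.001 + 132.154 + 130.367 + 129.671 + 132.657) / 11 = 132.35
s = sqrt(sum((x - mean)^2)/(n-1)) = 1.5390326
u_A = s / sqrt(n) = 1.5390326 / sqrt(11) = 0.46403579
u_B1 = 0.662 / sqrt(6) = 0.27026037
u_B2 = 1.45 / sqrt(2) = 1.0253048
uc = sqrt(0.46403579^2 + 0.27026037^2 + 1.0253048^2) = 1.1574195
U = k * uc = 2.58 * 1.1574195
U = 2.9861

2.9861


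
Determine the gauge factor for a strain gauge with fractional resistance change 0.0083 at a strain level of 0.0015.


GF = (dR/R) / epsilon
= 0.0083 / 0.0015
= 5.5333

5.5333


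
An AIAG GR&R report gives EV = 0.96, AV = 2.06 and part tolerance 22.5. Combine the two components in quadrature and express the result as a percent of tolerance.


GRR = sqrt(EV^2 + AV^2) = sqrt(0.96^2 + 2.06^2) = 2.2727076
%GRR = GRR / tol * 100 = 2.2727076 / 22.5 * 100
%GRR = 10.1009

10.1009


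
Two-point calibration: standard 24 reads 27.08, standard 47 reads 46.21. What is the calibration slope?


slope = (y2 - y1) / (x2 - x1)
= (46.21 - 27.08) / (47 - 24)
= 19.1300 / 23
= 0.8317

0.8317


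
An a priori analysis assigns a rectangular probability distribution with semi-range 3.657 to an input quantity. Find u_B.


u_B = half_width / sqrt(3)
u_B = 3.657 / 1.7320508
u_B = 2.1114

2.1114


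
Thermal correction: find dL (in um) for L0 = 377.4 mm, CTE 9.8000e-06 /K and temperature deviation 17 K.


dL = L * alpha * dT
= 377.4 * 9.8000e-06 * 17
= 0.0628748 mm
dL_um = 0.0628748 * 1000 = 62.8748 um

62.8748


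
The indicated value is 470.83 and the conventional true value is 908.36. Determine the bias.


Systematic error = measured - true
= 470.83 - 908.36
= -437.5300

-437.5300


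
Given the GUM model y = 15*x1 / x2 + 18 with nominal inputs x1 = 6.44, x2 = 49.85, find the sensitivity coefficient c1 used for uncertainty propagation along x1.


y = 15*x1 / x2 + 18
dy/dx1 = 15/x2
Evaluate at x2 = 49.85: c1 = 15 / 49.85
c1 = 0.3009

0.3009


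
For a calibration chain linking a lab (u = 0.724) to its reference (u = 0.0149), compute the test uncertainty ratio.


TUR = u_lab / u_ref
= 0.724 / 0.0149
= 48.5906

48.5906


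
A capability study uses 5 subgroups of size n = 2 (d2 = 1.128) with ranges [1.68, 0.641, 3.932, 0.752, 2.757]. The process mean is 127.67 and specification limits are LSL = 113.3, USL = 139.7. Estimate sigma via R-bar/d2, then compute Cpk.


R_bar = (1.68 + 0.641 + 3.932 + 0.752 + 2.757) / 5 = 1.9524
sigma = R_bar / d2 = 1.9524 / 1.128 = 1.7308511
Cp = (USL - LSL)/(6*sigma) = (139.7 - 113.3)/(6*1.7308511) = 2.5421
Cpu = (139.7 - 127.67)/(3*1.7308511) = 2.3168
Cpl = (127.67 - 113.3)/(3*1.7308511) = 2.7674
Cpk = min(Cpu, Cpl) = 2.3168

2.3168


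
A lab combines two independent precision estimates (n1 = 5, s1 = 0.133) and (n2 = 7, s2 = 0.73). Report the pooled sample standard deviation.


s_p = sqrt(((n1-1)*s1^2 + (n2-1)*s2^2) / (n1+n2-2))
numerator = (5-1)*0.133^2 + (7-1)*0.73^2 = 0.070756 + 3.1974 = 3.268156
denominator = 5 + 7 - 2 = 10
s_p^2 = 3.268156 / 10 = 0.3268156
s_p = sqrt(0.3268156) = 0.5717

0.5717


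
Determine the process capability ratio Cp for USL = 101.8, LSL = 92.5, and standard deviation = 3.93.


Cp = (USL - LSL) / (6 * sigma)
= (101.8 - 92.5) / (6 * 3.93)
= 9.3000 / 23.5800
= 0.3944

0.3944


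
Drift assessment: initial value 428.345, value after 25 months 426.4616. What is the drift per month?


rate = (v2 - v1) / months
= (426.4616 - 428.345) / 25
= -1.8834 / 25
= -0.0753

-0.0753


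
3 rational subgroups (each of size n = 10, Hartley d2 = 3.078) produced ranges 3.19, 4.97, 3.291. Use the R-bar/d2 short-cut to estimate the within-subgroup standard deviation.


R_bar = (3.19 + 4.97 + 3.291) / 3
R_bar = 11.451 / 3 = 3.817
sigma_hat = R_bar / d2 = 3.817 / 3.078 = 1.2401

1.2401


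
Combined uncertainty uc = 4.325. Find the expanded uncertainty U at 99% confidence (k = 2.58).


U = k * uc
U = 2.58 * 4.325
U = 11.1585

11.1585


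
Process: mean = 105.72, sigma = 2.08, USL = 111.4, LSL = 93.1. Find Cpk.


Cpu = (USL - mean) / (3*sigma) = (111.4 - 105.72) / (3*2.08) = 0.9103
Cpl = (mean - LSL) / (3*sigma) = (105.72 - 93.1) / (3*2.08) = 2.0224
Cpk = min(Cpu, Cpl) = 0.9103

0.9103


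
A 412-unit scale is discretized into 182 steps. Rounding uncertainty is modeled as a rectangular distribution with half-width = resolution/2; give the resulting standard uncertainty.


resolution = range / divisions
resolution = 412 / 182 = 2.2637363
u_res = resolution / (2*sqrt(3))
u_res = 2.2637363 / 3.4641016
u_res = 0.6535

0.6535


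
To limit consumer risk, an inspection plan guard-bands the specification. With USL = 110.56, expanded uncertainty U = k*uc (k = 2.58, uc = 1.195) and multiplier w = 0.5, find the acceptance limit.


U = k * uc = 2.58 * 1.195 = 3.0831
guard band g = w * U = 0.5 * 3.0831 = 1.54155
AL = USL - g = 110.56 - 1.54155
AL = 109.0185

109.0185


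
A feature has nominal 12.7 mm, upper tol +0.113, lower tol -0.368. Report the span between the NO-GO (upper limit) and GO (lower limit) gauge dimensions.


GO = nominal - lower_tol (smallest hole = maximum material condition)
GO = 12.7 - 0.368 = 12.332
NO-GO = nominal + upper_tol (largest hole = least material condition)
NO-GO = 12.7 + 0.113 = 12.813
spread = NO-GO - GO = 12.813 - 12.332 = 0.4810

0.4810


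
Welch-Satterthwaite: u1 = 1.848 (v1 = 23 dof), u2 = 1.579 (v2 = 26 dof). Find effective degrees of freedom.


uc = sqrt(u1^2 + u2^2) = sqrt(1.848^2 + 1.579^2) = 2.4307087
v_eff = uc^4 / (u1^4/v1 + u2^4/v2)
= 2.4307087^4 / (1.848^4/23 + 1.579^4/26)
= 34.908538 / 0.74617071
v_eff = 46.7836

46.7836


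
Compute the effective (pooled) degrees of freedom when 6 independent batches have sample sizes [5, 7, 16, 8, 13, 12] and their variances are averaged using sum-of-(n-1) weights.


nu = sum_i (n_i - 1)
nu = ((5 - 1) + (7 - 1) + (16 - 1) + (8 - 1) + (13 - 1) + (12 - 1))
nu = 4 + 6 + 15 + 7 + 12 + 11
nu = 55

55


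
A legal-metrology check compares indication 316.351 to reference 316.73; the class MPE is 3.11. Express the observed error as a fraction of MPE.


e = indication - reference = 316.351 - 316.73 = -0.3790
|e| = 0.3790
ratio = |e| / MPE = 0.3790 / 3.11
ratio = 0.1219

0.1219


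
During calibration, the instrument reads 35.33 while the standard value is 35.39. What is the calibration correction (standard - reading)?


Correction = standard - reading
= 35.39 - 35.33
= 0.0600

0.0600


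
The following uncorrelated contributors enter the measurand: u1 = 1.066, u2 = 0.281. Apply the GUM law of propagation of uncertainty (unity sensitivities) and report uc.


uc = sqrt(1.066^2 + 0.281^2)
uc = sqrt(1.215317)
uc = 1.1024

1.1024


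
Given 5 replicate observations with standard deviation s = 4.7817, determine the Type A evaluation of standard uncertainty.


u_A = s / sqrt(n)
u_A = 4.7817 / sqrt(5)
u_A = 4.7817 / 2.236068
u_A = 2.1384

2.1384


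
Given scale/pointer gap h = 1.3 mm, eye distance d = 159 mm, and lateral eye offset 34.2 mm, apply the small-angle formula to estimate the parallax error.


error = h * offset / d
= 1.3 * 34.2 / 159
= 0.2796

0.2796


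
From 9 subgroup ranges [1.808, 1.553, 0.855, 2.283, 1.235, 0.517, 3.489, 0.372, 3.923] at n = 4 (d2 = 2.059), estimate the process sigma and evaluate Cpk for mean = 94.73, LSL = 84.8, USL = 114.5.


R_bar = (1.808 + 1.553 + 0.855 + 2.283 + 1.235 + 0.517 + 3.489 + 0.372 + 3.923) / 9 = 1.7816667
sigma = R_bar / d2 = 1.7816667 / 2.059 = 0.8653068
Cp = (USL - LSL)/(6*sigma) = (114.5 - 84.8)/(6*0.8653068) = 5.7205
Cpu = (114.5 - 94.73)/(3*0.8653068) = 7.6158
Cpl = (94.73 - 84.8)/(3*0.8653068) = 3.8252
Cpk = min(Cpu, Cpl) = 3.8252

3.8252


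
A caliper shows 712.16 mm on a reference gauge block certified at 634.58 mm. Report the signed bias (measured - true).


Systematic error = measured - true
= 712.16 - 634.58
= 77.5800

77.5800


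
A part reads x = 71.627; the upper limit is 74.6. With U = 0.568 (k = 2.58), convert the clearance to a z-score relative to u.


u = U / k = 0.568 / 2.58 = 0.22015504
margin = |USL - x| = |74.6 - 71.627| = 2.973
z = margin / u = 2.973 / 0.22015504
z = 13.5041

13.5041


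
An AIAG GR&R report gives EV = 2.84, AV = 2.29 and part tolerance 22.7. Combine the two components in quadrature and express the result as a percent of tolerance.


GRR = sqrt(EV^2 + AV^2) = sqrt(2.84^2 + 2.29^2) = 3.6482462
%GRR = GRR / tol * 100 = 3.6482462 / 22.7 * 100
%GRR = 16.0716

16.0716


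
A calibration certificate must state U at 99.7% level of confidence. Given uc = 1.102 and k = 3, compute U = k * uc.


U = k * uc
U = 3 * 1.102
U = 3.3060

3.3060


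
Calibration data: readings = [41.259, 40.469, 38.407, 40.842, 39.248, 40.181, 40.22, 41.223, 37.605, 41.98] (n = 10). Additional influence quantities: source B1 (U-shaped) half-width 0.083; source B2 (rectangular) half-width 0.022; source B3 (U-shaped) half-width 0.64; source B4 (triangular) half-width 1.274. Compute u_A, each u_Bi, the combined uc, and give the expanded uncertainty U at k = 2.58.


mean = (41.259 + 40.469 + 38.407 + 40.842 + 39.248 + 40.181 + 40.22 + 41.223 + 37.605 + 41.98) / 10 = 40.1434
s = sqrt(sum((x - mean)^2)/(n-1)) = 1.3599362
u_A = s / sqrt(n) = 1.3599362 / sqrt(10) = 0.43004959
u_B1 = 0.083 / sqrt(2) = 0.058689863
u_B2 = 0.022 / sqrt(3) = 0.012701706
u_B3 = 0.64 / sqrt(2) = 0.45254834
u_B4 = 1.274 / sqrt(6) = 0.52010832
uc = sqrt(0.43004959^2 + 0.058689863^2 + 0.012701706^2 + 0.45254834^2 + 0.52010832^2) = 0.81477675
U = k * uc = 2.58 * 0.81477675
U = 2.1021

2.1021


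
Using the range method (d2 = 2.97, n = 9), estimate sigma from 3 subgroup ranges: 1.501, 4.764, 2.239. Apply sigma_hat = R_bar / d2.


R_bar = (1.501 + 4.764 + 2.239) / 3
R_bar = 8.504 / 3 = 2.8346667
sigma_hat = R_bar / d2 = 2.8346667 / 2.97 = 0.9544

0.9544


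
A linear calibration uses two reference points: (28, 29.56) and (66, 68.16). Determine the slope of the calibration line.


slope = (y2 - y1) / (x2 - x1)
= (68.16 - 29.56) / (66 - 28)
= 38.6000 / 38
= 1.0158

1.0158


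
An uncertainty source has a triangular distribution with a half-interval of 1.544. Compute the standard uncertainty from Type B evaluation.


u_B = half_width / sqrt(6)
u_B = 1.544 / 2.4494897
u_B = 0.6303

0.6303


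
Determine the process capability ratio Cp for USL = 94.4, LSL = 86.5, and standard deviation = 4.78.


Cp = (USL - LSL) / (6 * sigma)
= (94.4 - 86.5) / (6 * 4.78)
= 7.9000 / 28.6800
= 0.2755

0.2755


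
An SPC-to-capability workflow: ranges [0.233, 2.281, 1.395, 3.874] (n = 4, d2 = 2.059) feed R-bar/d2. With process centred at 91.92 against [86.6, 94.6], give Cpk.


R_bar = (0.233 + 2.281 + 1.395 + 3.874) / 4 = 1.94575
sigma = R_bar / d2 = 1.94575 / 2.059 = 0.94499757
Cp = (USL - LSL)/(6*sigma) = (94.6 - 86.6)/(6*0.94499757) = 1.4109
Cpu = (94.6 - 91.92)/(3*0.94499757) = 0.9453
Cpl = (91.92 - 86.6)/(3*0.94499757) = 1.8765
Cpk = min(Cpu, Cpl) = 0.9453

0.9453


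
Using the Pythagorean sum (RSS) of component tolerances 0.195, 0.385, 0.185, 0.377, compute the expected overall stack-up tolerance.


RSS = sqrt(0.195^2 + 0.385^2 + 0.185^2 + 0.377^2)
= sqrt(0.362604)
= 0.6022

0.6022


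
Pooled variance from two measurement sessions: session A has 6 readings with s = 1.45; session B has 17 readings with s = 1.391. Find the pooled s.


s_p = sqrt(((n1-1)*s1^2 + (n2-1)*s2^2) / (n1+n2-2))
numerator = (6-1)*1.45^2 + (17-1)*1.391^2 = 10.5125 + 30.958096 = 41.470596
denominator = 6 + 17 - 2 = 21
s_p^2 = 41.470596 / 21 = 1.9747903
s_p = sqrt(1.9747903) = 1.4053

1.4053


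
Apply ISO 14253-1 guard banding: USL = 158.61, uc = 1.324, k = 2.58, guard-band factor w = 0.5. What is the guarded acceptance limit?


U = k * uc = 2.58 * 1.324 = 3.41592
guard band g = w * U = 0.5 * 3.41592 = 1.70796
AL = USL - g = 158.61 - 1.70796
AL = 156.9020

156.9020


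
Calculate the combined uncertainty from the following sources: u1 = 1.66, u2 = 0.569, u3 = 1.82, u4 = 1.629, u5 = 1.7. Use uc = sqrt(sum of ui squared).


uc = sqrt(1.66^2 + 0.569^2 + 1.82^2 + 1.629^2 + 1.7^2)
uc = sqrt(11.935402)
uc = 3.4548

3.4548


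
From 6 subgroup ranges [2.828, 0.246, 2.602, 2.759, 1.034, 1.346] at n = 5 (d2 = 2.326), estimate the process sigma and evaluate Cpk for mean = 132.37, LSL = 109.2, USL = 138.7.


R_bar = (2.828 + 0.246 + 2.602 + 2.759 + 1.034 + 1.346) / 6 = 1.8025
sigma = R_bar / d2 = 1.8025 / 2.326 = 0.77493551
Cp = (USL - LSL)/(6*sigma) = (138.7 - 109.2)/(6*0.77493551) = 6.3446
Cpu = (138.7 - 132.37)/(3*0.77493551) = 2.7228
Cpl = (132.37 - 109.2)/(3*0.77493551) = 9.9664
Cpk = min(Cpu, Cpl) = 2.7228

2.7228


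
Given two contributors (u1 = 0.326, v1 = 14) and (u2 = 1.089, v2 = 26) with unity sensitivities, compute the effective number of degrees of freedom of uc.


uc = sqrt(u1^2 + u2^2) = sqrt(0.326^2 + 1.089^2) = 1.1367484
v_eff = uc^4 / (u1^4/v1 + u2^4/v2)
= 1.1367484^4 / (0.326^4/14 + 1.089^4/26)
= 1.6697729 / 0.054899395
v_eff = 30.4151

30.4151


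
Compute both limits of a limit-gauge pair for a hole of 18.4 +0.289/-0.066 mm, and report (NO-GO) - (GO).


GO = nominal - lower_tol (smallest hole = maximum material condition)
GO = 18.4 - 0.066 = 18.334
NO-GO = nominal + upper_tol (largest hole = least material condition)
NO-GO = 18.4 + 0.289 = 18.689
spread = NO-GO - GO = 18.689 - 18.334 = 0.3550

0.3550


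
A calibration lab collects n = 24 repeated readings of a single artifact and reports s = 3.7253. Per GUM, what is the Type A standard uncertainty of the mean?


u_A = s / sqrt(n)
u_A = 3.7253 / sqrt(24)
u_A = 3.7253 / 4.8989795
u_A = 0.7604

0.7604


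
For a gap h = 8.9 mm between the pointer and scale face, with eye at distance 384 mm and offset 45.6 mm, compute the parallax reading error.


error = h * offset / d
= 8.9 * 45.6 / 384
= 1.0569

1.0569


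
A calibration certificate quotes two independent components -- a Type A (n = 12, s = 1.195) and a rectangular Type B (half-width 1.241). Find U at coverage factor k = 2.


u_A = s / sqrt(n) = 1.195 / sqrt(12) = 0.34496679
u_B = half_width / sqrt(3) = 1.241 / sqrt(3) = 0.71649168
uc = sqrt(u_A^2 + u_B^2) = sqrt(0.34496679^2 + 0.71649168^2) = 0.79521218
U = k * uc = 2 * 0.79521218
U = 1.5904

1.5904


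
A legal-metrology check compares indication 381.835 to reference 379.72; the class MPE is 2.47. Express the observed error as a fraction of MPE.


e = indication - reference = 381.835 - 379.72 = 2.1150
|e| = 2.1150
ratio = |e| / MPE = 2.1150 / 2.47
ratio = 0.8563

0.8563


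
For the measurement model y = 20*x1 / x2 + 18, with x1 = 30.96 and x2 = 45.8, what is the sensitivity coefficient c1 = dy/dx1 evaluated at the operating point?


y = 20*x1 / x2 + 18
dy/dx1 = 20/x2
Evaluate at x2 = 45.8: c1 = 20 / 45.8
c1 = 0.4367

0.4367


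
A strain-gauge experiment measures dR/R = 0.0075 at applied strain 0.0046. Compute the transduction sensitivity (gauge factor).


GF = (dR/R) / epsilon
= 0.0075 / 0.0046
= 1.6304

1.6304


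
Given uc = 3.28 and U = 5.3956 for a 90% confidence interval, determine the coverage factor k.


k = U / uc
k = 5.3956 / 3.28
k = 1.645

1.645


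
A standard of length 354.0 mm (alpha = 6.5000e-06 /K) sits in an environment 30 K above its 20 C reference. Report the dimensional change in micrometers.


dL = L * alpha * dT
= 354.0 * 6.5000e-06 * 30
= 0.0690300 mm
dL_um = 0.0690300 * 1000 = 69.0300 um

69.0300


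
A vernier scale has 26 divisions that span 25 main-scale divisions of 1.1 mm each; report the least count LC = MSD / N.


LC = MSD / n_div
= 1.1 / 26
= 0.0423

0.0423


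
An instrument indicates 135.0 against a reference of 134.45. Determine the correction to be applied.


Correction = standard - reading
= 134.45 - 135.0
= -0.5500

-0.5500


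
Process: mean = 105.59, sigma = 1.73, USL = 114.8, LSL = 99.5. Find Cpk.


Cpu = (USL - mean) / (3*sigma) = (114.8 - 105.59) / (3*1.73) = 1.7746
Cpl = (mean - LSL) / (3*sigma) = (105.59 - 99.5) / (3*1.73) = 1.1734
Cpk = min(Cpu, Cpl) = 1.1734

1.1734


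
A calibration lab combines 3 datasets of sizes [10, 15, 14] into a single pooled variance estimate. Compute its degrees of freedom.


nu = sum_i (n_i - 1)
nu = ((10 - 1) + (15 - 1) + (14 - 1))
nu = 9 + 14 + 13
nu = 36

36


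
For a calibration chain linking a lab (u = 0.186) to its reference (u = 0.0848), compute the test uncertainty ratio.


TUR = u_lab / u_ref
= 0.186 / 0.0848
= 2.1934

2.1934


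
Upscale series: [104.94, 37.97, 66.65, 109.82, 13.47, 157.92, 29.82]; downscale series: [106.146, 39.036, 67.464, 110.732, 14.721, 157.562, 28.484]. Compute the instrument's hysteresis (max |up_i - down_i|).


|104.94 - 106.146| = 1.2060
|37.97 - 39.036| = 1.0660
|66.65 - 67.464| = 0.8140
|109.82 - 110.732| = 0.9120
|13.47 - 14.721| = 1.2510
|157.92 - 157.562| = 0.3580
|29.82 - 28.484| = 1.3360
hysteresis = max(diffs) = 1.3360

1.3360


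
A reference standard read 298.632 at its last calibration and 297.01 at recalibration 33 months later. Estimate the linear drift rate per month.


rate = (v2 - v1) / months
= (297.01 - 298.632) / 33
= -1.6220 / 33
= -0.0492

-0.0492


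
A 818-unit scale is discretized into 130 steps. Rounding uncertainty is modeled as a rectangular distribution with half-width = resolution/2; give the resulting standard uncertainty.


resolution = range / divisions
resolution = 818 / 130 = 6.2923077
u_res = resolution / (2*sqrt(3))
u_res = 6.2923077 / 3.4641016
u_res = 1.8164

1.8164


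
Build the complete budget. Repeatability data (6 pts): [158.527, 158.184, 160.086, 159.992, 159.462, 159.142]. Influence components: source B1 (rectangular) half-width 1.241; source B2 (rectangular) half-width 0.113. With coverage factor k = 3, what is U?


mean = (158.527 + 158.184 + 160.086 + 159.992 + 159.462 + 159.142) / 6 = 159.2321667
s = sqrt(sum((x - mean)^2)/(n-1)) = 0.76983697
u_A = s / sqrt(n) = 0.76983697 / sqrt(6) = 0.31428463
u_B1 = 1.241 / sqrt(3) = 0.71649168
u_B2 = 0.113 / sqrt(3) = 0.06524058
uc = sqrt(0.31428463^2 + 0.71649168^2 + 0.06524058^2) = 0.78510604
U = k * uc = 3 * 0.78510604
U = 2.3553

2.3553


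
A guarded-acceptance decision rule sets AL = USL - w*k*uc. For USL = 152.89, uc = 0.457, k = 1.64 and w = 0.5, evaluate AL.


U = k * uc = 1.64 * 0.457 = 0.74948
guard band g = w * U = 0.5 * 0.74948 = 0.37474
AL = USL - g = 152.89 - 0.37474
AL = 152.5153

152.5153


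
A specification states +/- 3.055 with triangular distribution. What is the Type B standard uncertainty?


u_B = half_width / sqrt(6)
u_B = 3.055 / 2.4494897
u_B = 1.2472

1.2472


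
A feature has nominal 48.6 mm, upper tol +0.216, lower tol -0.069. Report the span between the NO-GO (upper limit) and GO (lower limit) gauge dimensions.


GO = nominal - lower_tol (smallest hole = maximum material condition)
GO = 48.6 - 0.069 = 48.531
NO-GO = nominal + upper_tol (largest hole = least material condition)
NO-GO = 48.6 + 0.216 = 48.816
spread = NO-GO - GO = 48.816 - 48.531 = 0.2850

0.2850


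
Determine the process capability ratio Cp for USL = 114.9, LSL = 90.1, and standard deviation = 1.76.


Cp = (USL - LSL) / (6 * sigma)
= (114.9 - 90.1) / (6 * 1.76)
= 24.8000 / 10.5600
= 2.3485

2.3485


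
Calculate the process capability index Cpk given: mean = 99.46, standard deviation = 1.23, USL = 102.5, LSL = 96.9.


Cpu = (USL - mean) / (3*sigma) = (102.5 - 99.46) / (3*1.23) = 0.8238
Cpl = (mean - LSL) / (3*sigma) = (99.46 - 96.9) / (3*1.23) = 0.6938
Cpk = min(Cpu, Cpl) = 0.6938

0.6938


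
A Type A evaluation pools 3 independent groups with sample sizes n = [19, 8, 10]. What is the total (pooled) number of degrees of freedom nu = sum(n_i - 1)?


nu = sum_i (n_i - 1)
nu = ((19 - 1) + (8 - 1) + (10 - 1))
nu = 18 + 7 + 9
nu = 34

34


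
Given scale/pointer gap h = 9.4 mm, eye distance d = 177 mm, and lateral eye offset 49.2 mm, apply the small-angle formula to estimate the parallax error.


error = h * offset / d
= 9.4 * 49.2 / 177
= 2.6129

2.6129


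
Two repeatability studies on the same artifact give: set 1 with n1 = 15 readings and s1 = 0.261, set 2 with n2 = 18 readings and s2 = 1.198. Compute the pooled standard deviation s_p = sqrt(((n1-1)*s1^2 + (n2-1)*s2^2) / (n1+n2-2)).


s_p = sqrt(((n1-1)*s1^2 + (n2-1)*s2^2) / (n1+n2-2))
numerator = (15-1)*0.261^2 + (18-1)*1.198^2 = 0.953694 + 24.398468 = 25.352162
denominator = 15 + 18 - 2 = 31
s_p^2 = 25.352162 / 31 = 0.81781168
s_p = sqrt(0.81781168) = 0.9043

0.9043


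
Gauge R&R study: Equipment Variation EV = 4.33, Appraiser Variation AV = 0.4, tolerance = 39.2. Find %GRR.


GRR = sqrt(EV^2 + AV^2) = sqrt(4.33^2 + 0.4^2) = 4.3484365
%GRR = GRR / tol * 100 = 4.3484365 / 39.2 * 100
%GRR = 11.0930

11.0930


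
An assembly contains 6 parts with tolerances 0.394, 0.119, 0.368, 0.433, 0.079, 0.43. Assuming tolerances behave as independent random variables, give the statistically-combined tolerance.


RSS = sqrt(0.394^2 + 0.119^2 + 0.368^2 + 0.433^2 + 0.079^2 + 0.43^2)
= sqrt(0.683451)
= 0.8267

0.8267


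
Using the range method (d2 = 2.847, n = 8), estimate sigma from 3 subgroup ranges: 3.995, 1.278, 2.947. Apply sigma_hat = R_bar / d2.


R_bar = (3.995 + 1.278 + 2.947) / 3
R_bar = 8.22 / 3 = 2.74
sigma_hat = R_bar / d2 = 2.74 / 2.847 = 0.9624

0.9624


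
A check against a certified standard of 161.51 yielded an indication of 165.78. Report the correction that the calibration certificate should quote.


Correction = standard - reading
= 161.51 - 165.78
= -4.2700

-4.2700


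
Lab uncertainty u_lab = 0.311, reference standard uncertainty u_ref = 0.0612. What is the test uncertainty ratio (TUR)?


TUR = u_lab / u_ref
= 0.311 / 0.0612
= 5.0817

5.0817


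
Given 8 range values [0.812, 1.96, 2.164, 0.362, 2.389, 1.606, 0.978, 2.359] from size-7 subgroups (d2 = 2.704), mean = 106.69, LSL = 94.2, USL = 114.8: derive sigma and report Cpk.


R_bar = (0.812 + 1.96 + 2.164 + 0.362 + 2.389 + 1.606 + 0.978 + 2.359) / 8 = 1.57875
sigma = R_bar / d2 = 1.57875 / 2.704 = 0.58385725
Cp = (USL - LSL)/(6*sigma) = (114.8 - 94.2)/(6*0.58385725) = 5.8804
Cpu = (114.8 - 106.69)/(3*0.58385725) = 4.6301
Cpl = (106.69 - 94.2)/(3*0.58385725) = 7.1307
Cpk = min(Cpu, Cpl) = 4.6301

4.6301


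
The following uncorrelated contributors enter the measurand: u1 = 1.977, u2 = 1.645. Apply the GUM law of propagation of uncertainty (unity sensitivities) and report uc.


uc = sqrt(1.977^2 + 1.645^2)
uc = sqrt(6.614554)
uc = 2.5719

2.5719


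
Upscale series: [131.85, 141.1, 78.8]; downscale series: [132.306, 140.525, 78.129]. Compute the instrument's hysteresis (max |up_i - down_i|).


|131.85 - 132.306| = 0.4560
|141.1 - 140.525| = 0.5750
|78.8 - 78.129| = 0.6710
hysteresis = max(diffs) = 0.6710

0.6710


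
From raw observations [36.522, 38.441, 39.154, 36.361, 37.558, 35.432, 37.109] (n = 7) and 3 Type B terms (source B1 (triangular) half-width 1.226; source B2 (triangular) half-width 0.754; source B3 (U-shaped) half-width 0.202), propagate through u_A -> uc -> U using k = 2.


mean = (36.522 + 38.441 + 39.154 + 36.361 + 37.558 + 35.432 + 37.109) / 7 = 37.22528571
s = sqrt(sum((x - mean)^2)/(n-1)) = 1.2766881
u_A = s / sqrt(n) = 1.2766881 / sqrt(7) = 0.48254274
u_B1 = 1.226 / sqrt(6) = 0.5005124
u_B2 = 0.754 / sqrt(6) = 0.30781921
u_B3 = 0.202 / sqrt(2) = 0.14283557
uc = sqrt(0.48254274^2 + 0.5005124^2 + 0.30781921^2 + 0.14283557^2) = 0.7736374
U = k * uc = 2 * 0.7736374
U = 1.5473

1.5473


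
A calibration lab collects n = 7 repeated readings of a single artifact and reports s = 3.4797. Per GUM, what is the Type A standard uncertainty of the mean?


u_A = s / sqrt(n)
u_A = 3.4797 / sqrt(7)
u_A = 3.4797 / 2.6457513
u_A = 1.3152

1.3152


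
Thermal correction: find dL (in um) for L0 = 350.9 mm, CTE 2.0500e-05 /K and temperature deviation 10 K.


dL = L * alpha * dT
= 350.9 * 2.0500e-05 * 10
= 0.0719345 mm
dL_um = 0.0719345 * 1000 = 71.9345 um

71.9345


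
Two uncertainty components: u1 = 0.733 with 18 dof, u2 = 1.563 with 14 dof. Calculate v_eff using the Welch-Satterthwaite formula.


uc = sqrt(u1^2 + u2^2) = sqrt(0.733^2 + 1.563^2) = 1.7263424
v_eff = uc^4 / (u1^4/v1 + u2^4/v2)
= 1.7263424^4 / (0.733^4/18 + 1.563^4/14)
= 8.8819382 / 0.44233043
v_eff = 20.0799

20.0799


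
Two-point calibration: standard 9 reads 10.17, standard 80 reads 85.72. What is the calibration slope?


slope = (y2 - y1) / (x2 - x1)
= (85.72 - 10.17) / (80 - 9)
= 75.5500 / 71
= 1.0641

1.0641


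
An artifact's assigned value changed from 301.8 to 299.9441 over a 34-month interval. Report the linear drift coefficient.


rate = (v2 - v1) / months
= (299.9441 - 301.8) / 34
= -1.8559 / 34
= -0.0546

-0.0546


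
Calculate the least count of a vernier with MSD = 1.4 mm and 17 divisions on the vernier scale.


LC = MSD / n_div
= 1.4 / 17
= 0.0824

0.0824


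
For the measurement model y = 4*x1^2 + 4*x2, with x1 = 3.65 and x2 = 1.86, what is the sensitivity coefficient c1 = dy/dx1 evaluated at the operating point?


y = 4*x1^2 + 4*x2
dy/dx1 = 2*4*x1
Evaluate at x1 = 3.65: c1 = 8 * 3.65
c1 = 29.2000

29.2000


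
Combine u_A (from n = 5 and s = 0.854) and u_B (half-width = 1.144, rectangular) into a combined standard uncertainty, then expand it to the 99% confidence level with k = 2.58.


u_A = s / sqrt(n) = 0.854 / sqrt(5) = 0.38192041
u_B = half_width / sqrt(3) = 1.144 / sqrt(3) = 0.66048871
uc = sqrt(u_A^2 + u_B^2) = sqrt(0.38192041^2 + 0.66048871^2) = 0.76296038
U = k * uc = 2.58 * 0.76296038
U = 1.9684

1.9684


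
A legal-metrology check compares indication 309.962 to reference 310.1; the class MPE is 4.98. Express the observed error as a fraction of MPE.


e = indication - reference = 309.962 - 310.1 = -0.1380
|e| = 0.1380
ratio = |e| / MPE = 0.1380 / 4.98
ratio = 0.0277

0.0277


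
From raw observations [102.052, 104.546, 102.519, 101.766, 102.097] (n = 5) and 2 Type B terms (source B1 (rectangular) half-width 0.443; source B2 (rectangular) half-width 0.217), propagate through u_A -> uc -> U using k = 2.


mean = (102.052 + 104.546 + 102.519 + 101.766 + 102.097) / 5 = 102.596
s = sqrt(sum((x - mean)^2)/(n-1)) = 1.1227495
u_A = s / sqrt(n) = 1.1227495 / sqrt(5) = 0.50210884
u_B1 = 0.443 / sqrt(3) = 0.25576617
u_B2 = 0.217 / sqrt(3) = 0.12528501
uc = sqrt(0.50210884^2 + 0.25576617^2 + 0.12528501^2) = 0.57725727
U = k * uc = 2 * 0.57725727
U = 1.1545

1.1545


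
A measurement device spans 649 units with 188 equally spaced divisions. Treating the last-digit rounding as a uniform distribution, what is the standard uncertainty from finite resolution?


resolution = range / divisions
resolution = 649 / 188 = 3.4521277
u_res = resolution / (2*sqrt(3))
u_res = 3.4521277 / 3.4641016
u_res = 0.9965

0.9965


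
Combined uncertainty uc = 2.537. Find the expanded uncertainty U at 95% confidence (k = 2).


U = k * uc
U = 2 * 2.537
U = 5.0740

5.0740
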